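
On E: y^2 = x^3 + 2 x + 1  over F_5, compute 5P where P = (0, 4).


k = 5 = 101_2 (binary, LSB first: 101)
Double-and-add from P = (0, 4):
  bit 0 = 1: acc = O + (0, 4) = (0, 4)
  bit 1 = 0: acc unchanged = (0, 4)
  bit 2 = 1: acc = (0, 4) + (3, 3) = (1, 3)

5P = (1, 3)


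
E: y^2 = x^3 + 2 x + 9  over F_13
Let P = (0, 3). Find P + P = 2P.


Doubling: s = (3 x1^2 + a) / (2 y1)
s = (3*0^2 + 2) / (2*3) mod 13 = 9
x3 = s^2 - 2 x1 mod 13 = 9^2 - 2*0 = 3
y3 = s (x1 - x3) - y1 mod 13 = 9 * (0 - 3) - 3 = 9

2P = (3, 9)


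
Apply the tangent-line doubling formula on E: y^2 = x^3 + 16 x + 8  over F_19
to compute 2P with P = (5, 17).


Doubling: s = (3 x1^2 + a) / (2 y1)
s = (3*5^2 + 16) / (2*17) mod 19 = 1
x3 = s^2 - 2 x1 mod 19 = 1^2 - 2*5 = 10
y3 = s (x1 - x3) - y1 mod 19 = 1 * (5 - 10) - 17 = 16

2P = (10, 16)


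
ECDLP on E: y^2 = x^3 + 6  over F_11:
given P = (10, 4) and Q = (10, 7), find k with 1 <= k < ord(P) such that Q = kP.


Enumerate multiples of P until we hit Q = (10, 7):
  1P = (10, 4)
  2P = (3, 0)
  3P = (10, 7)
Match found at i = 3.

k = 3


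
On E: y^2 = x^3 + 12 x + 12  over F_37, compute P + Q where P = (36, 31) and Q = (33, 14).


P != Q, so use the chord formula.
s = (y2 - y1) / (x2 - x1) = (20) / (34) mod 37 = 18
x3 = s^2 - x1 - x2 mod 37 = 18^2 - 36 - 33 = 33
y3 = s (x1 - x3) - y1 mod 37 = 18 * (36 - 33) - 31 = 23

P + Q = (33, 23)


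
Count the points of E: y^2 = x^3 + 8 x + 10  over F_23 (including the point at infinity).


For each x in F_23, count y with y^2 = x^3 + 8 x + 10 mod 23:
  x = 7: RHS = 18, y in [8, 15]  -> 2 point(s)
  x = 9: RHS = 6, y in [11, 12]  -> 2 point(s)
  x = 10: RHS = 9, y in [3, 20]  -> 2 point(s)
  x = 11: RHS = 3, y in [7, 16]  -> 2 point(s)
  x = 15: RHS = 9, y in [3, 20]  -> 2 point(s)
  x = 16: RHS = 2, y in [5, 18]  -> 2 point(s)
  x = 18: RHS = 6, y in [11, 12]  -> 2 point(s)
  x = 19: RHS = 6, y in [11, 12]  -> 2 point(s)
  x = 21: RHS = 9, y in [3, 20]  -> 2 point(s)
  x = 22: RHS = 1, y in [1, 22]  -> 2 point(s)
Affine points: 20. Add the point at infinity: total = 21.

#E(F_23) = 21


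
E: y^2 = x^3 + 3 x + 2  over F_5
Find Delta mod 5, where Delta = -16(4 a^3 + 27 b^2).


4 a^3 + 27 b^2 = 4*3^3 + 27*2^2 = 108 + 108 = 216
Delta = -16 * (216) = -3456
Delta mod 5 = 4

Delta = 4 (mod 5)


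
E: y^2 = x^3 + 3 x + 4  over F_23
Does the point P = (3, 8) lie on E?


Check whether y^2 = x^3 + 3 x + 4 (mod 23) for (x, y) = (3, 8).
LHS: y^2 = 8^2 mod 23 = 18
RHS: x^3 + 3 x + 4 = 3^3 + 3*3 + 4 mod 23 = 17
LHS != RHS

No, not on the curve


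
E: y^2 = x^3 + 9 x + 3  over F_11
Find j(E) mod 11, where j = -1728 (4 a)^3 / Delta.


Delta = -16(4 a^3 + 27 b^2) mod 11 = 1
-1728 * (4 a)^3 = -1728 * (4*9)^3 mod 11 = 6
j = 6 * 1^(-1) mod 11 = 6

j = 6 (mod 11)


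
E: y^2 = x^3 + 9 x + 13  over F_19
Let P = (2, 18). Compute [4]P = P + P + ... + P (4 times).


k = 4 = 100_2 (binary, LSB first: 001)
Double-and-add from P = (2, 18):
  bit 0 = 0: acc unchanged = O
  bit 1 = 0: acc unchanged = O
  bit 2 = 1: acc = O + (12, 5) = (12, 5)

4P = (12, 5)


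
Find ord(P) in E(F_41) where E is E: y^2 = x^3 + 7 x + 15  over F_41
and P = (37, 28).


Compute successive multiples of P until we hit O:
  1P = (37, 28)
  2P = (26, 26)
  3P = (17, 39)
  4P = (20, 18)
  5P = (34, 22)
  6P = (15, 16)
  7P = (12, 8)
  8P = (32, 17)
  ... (continuing to 20P)
  20P = O

ord(P) = 20


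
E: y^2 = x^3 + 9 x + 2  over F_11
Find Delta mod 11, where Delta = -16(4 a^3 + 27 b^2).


4 a^3 + 27 b^2 = 4*9^3 + 27*2^2 = 2916 + 108 = 3024
Delta = -16 * (3024) = -48384
Delta mod 11 = 5

Delta = 5 (mod 11)


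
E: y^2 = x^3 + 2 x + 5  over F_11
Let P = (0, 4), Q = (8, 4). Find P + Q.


P != Q, so use the chord formula.
s = (y2 - y1) / (x2 - x1) = (0) / (8) mod 11 = 0
x3 = s^2 - x1 - x2 mod 11 = 0^2 - 0 - 8 = 3
y3 = s (x1 - x3) - y1 mod 11 = 0 * (0 - 3) - 4 = 7

P + Q = (3, 7)


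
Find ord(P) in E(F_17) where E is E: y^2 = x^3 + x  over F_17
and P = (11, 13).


Compute successive multiples of P until we hit O:
  1P = (11, 13)
  2P = (4, 0)
  3P = (11, 4)
  4P = O

ord(P) = 4


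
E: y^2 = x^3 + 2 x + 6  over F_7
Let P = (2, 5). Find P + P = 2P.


Doubling: s = (3 x1^2 + a) / (2 y1)
s = (3*2^2 + 2) / (2*5) mod 7 = 0
x3 = s^2 - 2 x1 mod 7 = 0^2 - 2*2 = 3
y3 = s (x1 - x3) - y1 mod 7 = 0 * (2 - 3) - 5 = 2

2P = (3, 2)


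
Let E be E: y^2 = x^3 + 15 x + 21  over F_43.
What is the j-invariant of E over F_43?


Delta = -16(4 a^3 + 27 b^2) mod 43 = 10
-1728 * (4 a)^3 = -1728 * (4*15)^3 mod 43 = 41
j = 41 * 10^(-1) mod 43 = 17

j = 17 (mod 43)


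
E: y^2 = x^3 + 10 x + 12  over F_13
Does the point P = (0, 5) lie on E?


Check whether y^2 = x^3 + 10 x + 12 (mod 13) for (x, y) = (0, 5).
LHS: y^2 = 5^2 mod 13 = 12
RHS: x^3 + 10 x + 12 = 0^3 + 10*0 + 12 mod 13 = 12
LHS = RHS

Yes, on the curve


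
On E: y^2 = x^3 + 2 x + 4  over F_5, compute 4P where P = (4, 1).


k = 4 = 100_2 (binary, LSB first: 001)
Double-and-add from P = (4, 1):
  bit 0 = 0: acc unchanged = O
  bit 1 = 0: acc unchanged = O
  bit 2 = 1: acc = O + (0, 2) = (0, 2)

4P = (0, 2)


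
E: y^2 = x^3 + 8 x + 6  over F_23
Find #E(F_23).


For each x in F_23, count y with y^2 = x^3 + 8 x + 6 mod 23:
  x = 0: RHS = 6, y in [11, 12]  -> 2 point(s)
  x = 9: RHS = 2, y in [5, 18]  -> 2 point(s)
  x = 12: RHS = 13, y in [6, 17]  -> 2 point(s)
  x = 17: RHS = 18, y in [8, 15]  -> 2 point(s)
  x = 18: RHS = 2, y in [5, 18]  -> 2 point(s)
  x = 19: RHS = 2, y in [5, 18]  -> 2 point(s)
  x = 20: RHS = 1, y in [1, 22]  -> 2 point(s)
Affine points: 14. Add the point at infinity: total = 15.

#E(F_23) = 15


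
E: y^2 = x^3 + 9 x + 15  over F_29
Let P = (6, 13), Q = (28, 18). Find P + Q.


P != Q, so use the chord formula.
s = (y2 - y1) / (x2 - x1) = (5) / (22) mod 29 = 20
x3 = s^2 - x1 - x2 mod 29 = 20^2 - 6 - 28 = 18
y3 = s (x1 - x3) - y1 mod 29 = 20 * (6 - 18) - 13 = 8

P + Q = (18, 8)


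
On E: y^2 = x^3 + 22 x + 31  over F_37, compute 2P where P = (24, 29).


Doubling: s = (3 x1^2 + a) / (2 y1)
s = (3*24^2 + 22) / (2*29) mod 37 = 34
x3 = s^2 - 2 x1 mod 37 = 34^2 - 2*24 = 35
y3 = s (x1 - x3) - y1 mod 37 = 34 * (24 - 35) - 29 = 4

2P = (35, 4)


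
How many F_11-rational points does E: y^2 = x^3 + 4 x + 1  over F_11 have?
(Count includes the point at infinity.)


For each x in F_11, count y with y^2 = x^3 + 4 x + 1 mod 11:
  x = 0: RHS = 1, y in [1, 10]  -> 2 point(s)
  x = 4: RHS = 4, y in [2, 9]  -> 2 point(s)
  x = 5: RHS = 3, y in [5, 6]  -> 2 point(s)
  x = 7: RHS = 9, y in [3, 8]  -> 2 point(s)
Affine points: 8. Add the point at infinity: total = 9.

#E(F_11) = 9


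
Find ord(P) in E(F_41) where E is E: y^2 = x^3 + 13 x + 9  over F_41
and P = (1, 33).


Compute successive multiples of P until we hit O:
  1P = (1, 33)
  2P = (40, 6)
  3P = (8, 16)
  4P = (22, 18)
  5P = (16, 7)
  6P = (25, 25)
  7P = (6, 37)
  8P = (33, 7)
  ... (continuing to 21P)
  21P = O

ord(P) = 21


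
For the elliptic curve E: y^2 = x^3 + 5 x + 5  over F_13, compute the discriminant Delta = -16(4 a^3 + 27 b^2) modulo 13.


4 a^3 + 27 b^2 = 4*5^3 + 27*5^2 = 500 + 675 = 1175
Delta = -16 * (1175) = -18800
Delta mod 13 = 11

Delta = 11 (mod 13)


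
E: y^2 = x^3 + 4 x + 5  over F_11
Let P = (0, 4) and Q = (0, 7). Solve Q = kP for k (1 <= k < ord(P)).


Enumerate multiples of P until we hit Q = (0, 7):
  1P = (0, 4)
  2P = (3, 0)
  3P = (0, 7)
Match found at i = 3.

k = 3


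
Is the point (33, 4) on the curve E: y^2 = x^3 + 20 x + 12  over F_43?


Check whether y^2 = x^3 + 20 x + 12 (mod 43) for (x, y) = (33, 4).
LHS: y^2 = 4^2 mod 43 = 16
RHS: x^3 + 20 x + 12 = 33^3 + 20*33 + 12 mod 43 = 16
LHS = RHS

Yes, on the curve


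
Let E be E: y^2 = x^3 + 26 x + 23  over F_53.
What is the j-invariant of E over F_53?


Delta = -16(4 a^3 + 27 b^2) mod 53 = 16
-1728 * (4 a)^3 = -1728 * (4*26)^3 mod 53 = 44
j = 44 * 16^(-1) mod 53 = 16

j = 16 (mod 53)


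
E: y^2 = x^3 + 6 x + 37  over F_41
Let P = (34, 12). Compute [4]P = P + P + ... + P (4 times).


k = 4 = 100_2 (binary, LSB first: 001)
Double-and-add from P = (34, 12):
  bit 0 = 0: acc unchanged = O
  bit 1 = 0: acc unchanged = O
  bit 2 = 1: acc = O + (11, 32) = (11, 32)

4P = (11, 32)


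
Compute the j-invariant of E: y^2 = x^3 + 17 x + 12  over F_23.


Delta = -16(4 a^3 + 27 b^2) mod 23 = 8
-1728 * (4 a)^3 = -1728 * (4*17)^3 mod 23 = 3
j = 3 * 8^(-1) mod 23 = 9

j = 9 (mod 23)


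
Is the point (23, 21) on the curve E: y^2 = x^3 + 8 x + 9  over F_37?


Check whether y^2 = x^3 + 8 x + 9 (mod 37) for (x, y) = (23, 21).
LHS: y^2 = 21^2 mod 37 = 34
RHS: x^3 + 8 x + 9 = 23^3 + 8*23 + 9 mod 37 = 2
LHS != RHS

No, not on the curve


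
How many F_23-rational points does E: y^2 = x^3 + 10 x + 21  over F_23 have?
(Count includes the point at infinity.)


For each x in F_23, count y with y^2 = x^3 + 10 x + 21 mod 23:
  x = 1: RHS = 9, y in [3, 20]  -> 2 point(s)
  x = 2: RHS = 3, y in [7, 16]  -> 2 point(s)
  x = 3: RHS = 9, y in [3, 20]  -> 2 point(s)
  x = 5: RHS = 12, y in [9, 14]  -> 2 point(s)
  x = 9: RHS = 12, y in [9, 14]  -> 2 point(s)
  x = 11: RHS = 13, y in [6, 17]  -> 2 point(s)
  x = 12: RHS = 6, y in [11, 12]  -> 2 point(s)
  x = 13: RHS = 2, y in [5, 18]  -> 2 point(s)
  x = 15: RHS = 4, y in [2, 21]  -> 2 point(s)
  x = 19: RHS = 9, y in [3, 20]  -> 2 point(s)
  x = 21: RHS = 16, y in [4, 19]  -> 2 point(s)
Affine points: 22. Add the point at infinity: total = 23.

#E(F_23) = 23


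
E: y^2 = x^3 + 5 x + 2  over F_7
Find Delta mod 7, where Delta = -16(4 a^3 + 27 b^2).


4 a^3 + 27 b^2 = 4*5^3 + 27*2^2 = 500 + 108 = 608
Delta = -16 * (608) = -9728
Delta mod 7 = 2

Delta = 2 (mod 7)


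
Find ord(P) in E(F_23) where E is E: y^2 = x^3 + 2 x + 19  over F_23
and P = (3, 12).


Compute successive multiples of P until we hit O:
  1P = (3, 12)
  2P = (7, 10)
  3P = (19, 19)
  4P = (2, 10)
  5P = (22, 19)
  6P = (14, 13)
  7P = (10, 2)
  8P = (5, 4)
  ... (continuing to 22P)
  22P = O

ord(P) = 22


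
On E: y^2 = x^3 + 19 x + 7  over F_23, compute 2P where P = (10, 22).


Doubling: s = (3 x1^2 + a) / (2 y1)
s = (3*10^2 + 19) / (2*22) mod 23 = 13
x3 = s^2 - 2 x1 mod 23 = 13^2 - 2*10 = 11
y3 = s (x1 - x3) - y1 mod 23 = 13 * (10 - 11) - 22 = 11

2P = (11, 11)


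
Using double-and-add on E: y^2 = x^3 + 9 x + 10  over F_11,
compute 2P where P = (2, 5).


k = 2 = 10_2 (binary, LSB first: 01)
Double-and-add from P = (2, 5):
  bit 0 = 0: acc unchanged = O
  bit 1 = 1: acc = O + (8, 0) = (8, 0)

2P = (8, 0)


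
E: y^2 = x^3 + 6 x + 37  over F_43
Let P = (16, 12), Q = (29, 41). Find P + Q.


P != Q, so use the chord formula.
s = (y2 - y1) / (x2 - x1) = (29) / (13) mod 43 = 32
x3 = s^2 - x1 - x2 mod 43 = 32^2 - 16 - 29 = 33
y3 = s (x1 - x3) - y1 mod 43 = 32 * (16 - 33) - 12 = 3

P + Q = (33, 3)


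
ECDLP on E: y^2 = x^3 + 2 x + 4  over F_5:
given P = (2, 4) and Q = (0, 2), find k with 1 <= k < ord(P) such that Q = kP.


Enumerate multiples of P until we hit Q = (0, 2):
  1P = (2, 4)
  2P = (0, 2)
Match found at i = 2.

k = 2


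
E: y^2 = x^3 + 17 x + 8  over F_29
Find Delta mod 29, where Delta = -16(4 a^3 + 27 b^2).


4 a^3 + 27 b^2 = 4*17^3 + 27*8^2 = 19652 + 1728 = 21380
Delta = -16 * (21380) = -342080
Delta mod 29 = 4

Delta = 4 (mod 29)


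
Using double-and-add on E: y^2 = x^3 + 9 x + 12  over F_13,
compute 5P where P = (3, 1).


k = 5 = 101_2 (binary, LSB first: 101)
Double-and-add from P = (3, 1):
  bit 0 = 1: acc = O + (3, 1) = (3, 1)
  bit 1 = 0: acc unchanged = (3, 1)
  bit 2 = 1: acc = (3, 1) + (1, 3) = (10, 6)

5P = (10, 6)


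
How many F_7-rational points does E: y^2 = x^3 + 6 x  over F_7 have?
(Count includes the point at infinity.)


For each x in F_7, count y with y^2 = x^3 + 6 x + 0 mod 7:
  x = 0: RHS = 0, y in [0]  -> 1 point(s)
  x = 1: RHS = 0, y in [0]  -> 1 point(s)
  x = 4: RHS = 4, y in [2, 5]  -> 2 point(s)
  x = 5: RHS = 1, y in [1, 6]  -> 2 point(s)
  x = 6: RHS = 0, y in [0]  -> 1 point(s)
Affine points: 7. Add the point at infinity: total = 8.

#E(F_7) = 8


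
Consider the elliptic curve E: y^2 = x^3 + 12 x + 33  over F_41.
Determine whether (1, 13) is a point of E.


Check whether y^2 = x^3 + 12 x + 33 (mod 41) for (x, y) = (1, 13).
LHS: y^2 = 13^2 mod 41 = 5
RHS: x^3 + 12 x + 33 = 1^3 + 12*1 + 33 mod 41 = 5
LHS = RHS

Yes, on the curve


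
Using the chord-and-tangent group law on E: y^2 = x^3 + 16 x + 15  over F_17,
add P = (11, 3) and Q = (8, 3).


P != Q, so use the chord formula.
s = (y2 - y1) / (x2 - x1) = (0) / (14) mod 17 = 0
x3 = s^2 - x1 - x2 mod 17 = 0^2 - 11 - 8 = 15
y3 = s (x1 - x3) - y1 mod 17 = 0 * (11 - 15) - 3 = 14

P + Q = (15, 14)


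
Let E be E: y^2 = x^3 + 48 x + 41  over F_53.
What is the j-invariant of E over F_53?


Delta = -16(4 a^3 + 27 b^2) mod 53 = 11
-1728 * (4 a)^3 = -1728 * (4*48)^3 mod 53 = 10
j = 10 * 11^(-1) mod 53 = 25

j = 25 (mod 53)


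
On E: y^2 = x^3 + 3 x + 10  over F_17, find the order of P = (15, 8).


Compute successive multiples of P until we hit O:
  1P = (15, 8)
  2P = (8, 6)
  3P = (9, 1)
  4P = (9, 16)
  5P = (8, 11)
  6P = (15, 9)
  7P = O

ord(P) = 7


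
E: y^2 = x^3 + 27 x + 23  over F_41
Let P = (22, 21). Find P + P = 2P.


Doubling: s = (3 x1^2 + a) / (2 y1)
s = (3*22^2 + 27) / (2*21) mod 41 = 3
x3 = s^2 - 2 x1 mod 41 = 3^2 - 2*22 = 6
y3 = s (x1 - x3) - y1 mod 41 = 3 * (22 - 6) - 21 = 27

2P = (6, 27)


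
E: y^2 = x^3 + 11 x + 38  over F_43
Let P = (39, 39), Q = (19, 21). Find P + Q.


P != Q, so use the chord formula.
s = (y2 - y1) / (x2 - x1) = (25) / (23) mod 43 = 31
x3 = s^2 - x1 - x2 mod 43 = 31^2 - 39 - 19 = 0
y3 = s (x1 - x3) - y1 mod 43 = 31 * (39 - 0) - 39 = 9

P + Q = (0, 9)


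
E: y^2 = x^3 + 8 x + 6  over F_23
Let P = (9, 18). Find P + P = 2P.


Doubling: s = (3 x1^2 + a) / (2 y1)
s = (3*9^2 + 8) / (2*18) mod 23 = 14
x3 = s^2 - 2 x1 mod 23 = 14^2 - 2*9 = 17
y3 = s (x1 - x3) - y1 mod 23 = 14 * (9 - 17) - 18 = 8

2P = (17, 8)


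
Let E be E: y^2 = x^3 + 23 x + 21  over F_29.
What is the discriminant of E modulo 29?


4 a^3 + 27 b^2 = 4*23^3 + 27*21^2 = 48668 + 11907 = 60575
Delta = -16 * (60575) = -969200
Delta mod 29 = 9

Delta = 9 (mod 29)


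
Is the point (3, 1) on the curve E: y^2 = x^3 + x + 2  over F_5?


Check whether y^2 = x^3 + 1 x + 2 (mod 5) for (x, y) = (3, 1).
LHS: y^2 = 1^2 mod 5 = 1
RHS: x^3 + 1 x + 2 = 3^3 + 1*3 + 2 mod 5 = 2
LHS != RHS

No, not on the curve


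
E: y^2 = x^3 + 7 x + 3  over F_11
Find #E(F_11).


For each x in F_11, count y with y^2 = x^3 + 7 x + 3 mod 11:
  x = 0: RHS = 3, y in [5, 6]  -> 2 point(s)
  x = 1: RHS = 0, y in [0]  -> 1 point(s)
  x = 2: RHS = 3, y in [5, 6]  -> 2 point(s)
  x = 5: RHS = 9, y in [3, 8]  -> 2 point(s)
  x = 9: RHS = 3, y in [5, 6]  -> 2 point(s)
Affine points: 9. Add the point at infinity: total = 10.

#E(F_11) = 10


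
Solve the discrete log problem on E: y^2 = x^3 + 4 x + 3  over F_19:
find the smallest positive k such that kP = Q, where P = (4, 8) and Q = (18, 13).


Enumerate multiples of P until we hit Q = (18, 13):
  1P = (4, 8)
  2P = (18, 13)
Match found at i = 2.

k = 2


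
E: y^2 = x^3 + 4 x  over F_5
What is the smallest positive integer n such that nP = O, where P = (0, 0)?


Compute successive multiples of P until we hit O:
  1P = (0, 0)
  2P = O

ord(P) = 2


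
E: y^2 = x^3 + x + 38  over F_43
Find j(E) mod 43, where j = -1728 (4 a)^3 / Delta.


Delta = -16(4 a^3 + 27 b^2) mod 43 = 15
-1728 * (4 a)^3 = -1728 * (4*1)^3 mod 43 = 4
j = 4 * 15^(-1) mod 43 = 6

j = 6 (mod 43)


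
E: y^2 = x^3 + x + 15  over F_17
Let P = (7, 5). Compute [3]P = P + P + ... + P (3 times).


k = 3 = 11_2 (binary, LSB first: 11)
Double-and-add from P = (7, 5):
  bit 0 = 1: acc = O + (7, 5) = (7, 5)
  bit 1 = 1: acc = (7, 5) + (16, 8) = (13, 10)

3P = (13, 10)


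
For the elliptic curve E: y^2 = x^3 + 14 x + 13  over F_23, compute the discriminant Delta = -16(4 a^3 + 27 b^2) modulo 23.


4 a^3 + 27 b^2 = 4*14^3 + 27*13^2 = 10976 + 4563 = 15539
Delta = -16 * (15539) = -248624
Delta mod 23 = 6

Delta = 6 (mod 23)


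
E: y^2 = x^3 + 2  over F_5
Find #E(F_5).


For each x in F_5, count y with y^2 = x^3 + 0 x + 2 mod 5:
  x = 2: RHS = 0, y in [0]  -> 1 point(s)
  x = 3: RHS = 4, y in [2, 3]  -> 2 point(s)
  x = 4: RHS = 1, y in [1, 4]  -> 2 point(s)
Affine points: 5. Add the point at infinity: total = 6.

#E(F_5) = 6


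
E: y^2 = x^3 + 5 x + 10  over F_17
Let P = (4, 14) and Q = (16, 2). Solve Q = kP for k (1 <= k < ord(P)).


Enumerate multiples of P until we hit Q = (16, 2):
  1P = (4, 14)
  2P = (11, 11)
  3P = (6, 16)
  4P = (8, 16)
  5P = (1, 13)
  6P = (14, 11)
  7P = (3, 1)
  8P = (9, 6)
  9P = (12, 9)
  10P = (16, 2)
Match found at i = 10.

k = 10


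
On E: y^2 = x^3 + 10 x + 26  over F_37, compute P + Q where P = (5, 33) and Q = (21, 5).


P != Q, so use the chord formula.
s = (y2 - y1) / (x2 - x1) = (9) / (16) mod 37 = 26
x3 = s^2 - x1 - x2 mod 37 = 26^2 - 5 - 21 = 21
y3 = s (x1 - x3) - y1 mod 37 = 26 * (5 - 21) - 33 = 32

P + Q = (21, 32)


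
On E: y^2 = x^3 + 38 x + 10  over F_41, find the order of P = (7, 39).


Compute successive multiples of P until we hit O:
  1P = (7, 39)
  2P = (11, 23)
  3P = (39, 7)
  4P = (37, 32)
  5P = (34, 37)
  6P = (36, 33)
  7P = (29, 32)
  8P = (4, 29)
  ... (continuing to 41P)
  41P = O

ord(P) = 41


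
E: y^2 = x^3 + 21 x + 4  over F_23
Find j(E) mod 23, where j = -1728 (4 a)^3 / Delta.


Delta = -16(4 a^3 + 27 b^2) mod 23 = 17
-1728 * (4 a)^3 = -1728 * (4*21)^3 mod 23 = 18
j = 18 * 17^(-1) mod 23 = 20

j = 20 (mod 23)


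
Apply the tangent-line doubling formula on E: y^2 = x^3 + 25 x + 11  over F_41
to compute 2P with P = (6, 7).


Doubling: s = (3 x1^2 + a) / (2 y1)
s = (3*6^2 + 25) / (2*7) mod 41 = 30
x3 = s^2 - 2 x1 mod 41 = 30^2 - 2*6 = 27
y3 = s (x1 - x3) - y1 mod 41 = 30 * (6 - 27) - 7 = 19

2P = (27, 19)


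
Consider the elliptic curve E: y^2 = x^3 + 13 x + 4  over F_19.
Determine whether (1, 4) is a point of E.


Check whether y^2 = x^3 + 13 x + 4 (mod 19) for (x, y) = (1, 4).
LHS: y^2 = 4^2 mod 19 = 16
RHS: x^3 + 13 x + 4 = 1^3 + 13*1 + 4 mod 19 = 18
LHS != RHS

No, not on the curve


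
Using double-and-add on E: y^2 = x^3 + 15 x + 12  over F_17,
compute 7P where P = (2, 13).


k = 7 = 111_2 (binary, LSB first: 111)
Double-and-add from P = (2, 13):
  bit 0 = 1: acc = O + (2, 13) = (2, 13)
  bit 1 = 1: acc = (2, 13) + (5, 12) = (12, 13)
  bit 2 = 1: acc = (12, 13) + (3, 4) = (3, 13)

7P = (3, 13)


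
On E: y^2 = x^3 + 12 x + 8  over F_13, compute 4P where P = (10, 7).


k = 4 = 100_2 (binary, LSB first: 001)
Double-and-add from P = (10, 7):
  bit 0 = 0: acc unchanged = O
  bit 1 = 0: acc unchanged = O
  bit 2 = 1: acc = O + (10, 6) = (10, 6)

4P = (10, 6)


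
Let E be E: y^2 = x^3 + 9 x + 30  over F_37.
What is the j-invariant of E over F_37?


Delta = -16(4 a^3 + 27 b^2) mod 37 = 34
-1728 * (4 a)^3 = -1728 * (4*9)^3 mod 37 = 26
j = 26 * 34^(-1) mod 37 = 16

j = 16 (mod 37)


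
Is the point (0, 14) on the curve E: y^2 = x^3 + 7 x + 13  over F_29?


Check whether y^2 = x^3 + 7 x + 13 (mod 29) for (x, y) = (0, 14).
LHS: y^2 = 14^2 mod 29 = 22
RHS: x^3 + 7 x + 13 = 0^3 + 7*0 + 13 mod 29 = 13
LHS != RHS

No, not on the curve


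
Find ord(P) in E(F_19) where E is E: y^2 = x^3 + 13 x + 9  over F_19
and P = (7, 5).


Compute successive multiples of P until we hit O:
  1P = (7, 5)
  2P = (14, 16)
  3P = (9, 0)
  4P = (14, 3)
  5P = (7, 14)
  6P = O

ord(P) = 6


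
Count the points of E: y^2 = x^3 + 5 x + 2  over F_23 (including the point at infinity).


For each x in F_23, count y with y^2 = x^3 + 5 x + 2 mod 23:
  x = 0: RHS = 2, y in [5, 18]  -> 2 point(s)
  x = 1: RHS = 8, y in [10, 13]  -> 2 point(s)
  x = 6: RHS = 18, y in [8, 15]  -> 2 point(s)
  x = 7: RHS = 12, y in [9, 14]  -> 2 point(s)
  x = 8: RHS = 2, y in [5, 18]  -> 2 point(s)
  x = 11: RHS = 8, y in [10, 13]  -> 2 point(s)
  x = 15: RHS = 2, y in [5, 18]  -> 2 point(s)
  x = 17: RHS = 9, y in [3, 20]  -> 2 point(s)
  x = 18: RHS = 13, y in [6, 17]  -> 2 point(s)
  x = 20: RHS = 6, y in [11, 12]  -> 2 point(s)
Affine points: 20. Add the point at infinity: total = 21.

#E(F_23) = 21


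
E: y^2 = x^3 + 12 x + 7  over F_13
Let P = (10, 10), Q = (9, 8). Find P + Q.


P != Q, so use the chord formula.
s = (y2 - y1) / (x2 - x1) = (11) / (12) mod 13 = 2
x3 = s^2 - x1 - x2 mod 13 = 2^2 - 10 - 9 = 11
y3 = s (x1 - x3) - y1 mod 13 = 2 * (10 - 11) - 10 = 1

P + Q = (11, 1)


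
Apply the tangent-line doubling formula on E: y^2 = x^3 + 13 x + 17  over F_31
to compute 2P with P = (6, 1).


Doubling: s = (3 x1^2 + a) / (2 y1)
s = (3*6^2 + 13) / (2*1) mod 31 = 14
x3 = s^2 - 2 x1 mod 31 = 14^2 - 2*6 = 29
y3 = s (x1 - x3) - y1 mod 31 = 14 * (6 - 29) - 1 = 18

2P = (29, 18)


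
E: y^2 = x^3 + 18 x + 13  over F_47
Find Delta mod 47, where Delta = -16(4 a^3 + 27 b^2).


4 a^3 + 27 b^2 = 4*18^3 + 27*13^2 = 23328 + 4563 = 27891
Delta = -16 * (27891) = -446256
Delta mod 47 = 9

Delta = 9 (mod 47)


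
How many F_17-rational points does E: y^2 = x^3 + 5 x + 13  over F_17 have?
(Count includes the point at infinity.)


For each x in F_17, count y with y^2 = x^3 + 5 x + 13 mod 17:
  x = 0: RHS = 13, y in [8, 9]  -> 2 point(s)
  x = 1: RHS = 2, y in [6, 11]  -> 2 point(s)
  x = 3: RHS = 4, y in [2, 15]  -> 2 point(s)
  x = 6: RHS = 4, y in [2, 15]  -> 2 point(s)
  x = 7: RHS = 0, y in [0]  -> 1 point(s)
  x = 8: RHS = 4, y in [2, 15]  -> 2 point(s)
  x = 10: RHS = 9, y in [3, 14]  -> 2 point(s)
  x = 12: RHS = 16, y in [4, 13]  -> 2 point(s)
Affine points: 15. Add the point at infinity: total = 16.

#E(F_17) = 16


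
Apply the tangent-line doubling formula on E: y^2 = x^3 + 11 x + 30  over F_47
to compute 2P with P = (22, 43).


Doubling: s = (3 x1^2 + a) / (2 y1)
s = (3*22^2 + 11) / (2*43) mod 47 = 11
x3 = s^2 - 2 x1 mod 47 = 11^2 - 2*22 = 30
y3 = s (x1 - x3) - y1 mod 47 = 11 * (22 - 30) - 43 = 10

2P = (30, 10)


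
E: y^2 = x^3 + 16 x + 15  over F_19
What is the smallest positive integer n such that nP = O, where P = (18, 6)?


Compute successive multiples of P until we hit O:
  1P = (18, 6)
  2P = (2, 13)
  3P = (15, 1)
  4P = (12, 4)
  5P = (6, 17)
  6P = (6, 2)
  7P = (12, 15)
  8P = (15, 18)
  ... (continuing to 11P)
  11P = O

ord(P) = 11


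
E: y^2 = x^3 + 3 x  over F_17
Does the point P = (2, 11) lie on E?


Check whether y^2 = x^3 + 3 x + 0 (mod 17) for (x, y) = (2, 11).
LHS: y^2 = 11^2 mod 17 = 2
RHS: x^3 + 3 x + 0 = 2^3 + 3*2 + 0 mod 17 = 14
LHS != RHS

No, not on the curve


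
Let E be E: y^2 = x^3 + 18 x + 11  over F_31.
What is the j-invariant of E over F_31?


Delta = -16(4 a^3 + 27 b^2) mod 31 = 17
-1728 * (4 a)^3 = -1728 * (4*18)^3 mod 31 = 2
j = 2 * 17^(-1) mod 31 = 22

j = 22 (mod 31)


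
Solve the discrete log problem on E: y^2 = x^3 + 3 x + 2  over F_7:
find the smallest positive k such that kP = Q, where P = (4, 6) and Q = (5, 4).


Enumerate multiples of P until we hit Q = (5, 4):
  1P = (4, 6)
  2P = (0, 4)
  3P = (5, 4)
Match found at i = 3.

k = 3


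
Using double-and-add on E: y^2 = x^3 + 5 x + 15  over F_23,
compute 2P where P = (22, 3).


k = 2 = 10_2 (binary, LSB first: 01)
Double-and-add from P = (22, 3):
  bit 0 = 0: acc unchanged = O
  bit 1 = 1: acc = O + (14, 0) = (14, 0)

2P = (14, 0)


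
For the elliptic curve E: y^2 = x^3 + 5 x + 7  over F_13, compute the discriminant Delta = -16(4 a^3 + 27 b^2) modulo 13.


4 a^3 + 27 b^2 = 4*5^3 + 27*7^2 = 500 + 1323 = 1823
Delta = -16 * (1823) = -29168
Delta mod 13 = 4

Delta = 4 (mod 13)


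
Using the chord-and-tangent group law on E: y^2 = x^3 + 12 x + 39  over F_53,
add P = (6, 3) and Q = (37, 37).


P != Q, so use the chord formula.
s = (y2 - y1) / (x2 - x1) = (34) / (31) mod 53 = 37
x3 = s^2 - x1 - x2 mod 53 = 37^2 - 6 - 37 = 1
y3 = s (x1 - x3) - y1 mod 53 = 37 * (6 - 1) - 3 = 23

P + Q = (1, 23)


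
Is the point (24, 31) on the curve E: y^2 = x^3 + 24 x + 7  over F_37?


Check whether y^2 = x^3 + 24 x + 7 (mod 37) for (x, y) = (24, 31).
LHS: y^2 = 31^2 mod 37 = 36
RHS: x^3 + 24 x + 7 = 24^3 + 24*24 + 7 mod 37 = 14
LHS != RHS

No, not on the curve


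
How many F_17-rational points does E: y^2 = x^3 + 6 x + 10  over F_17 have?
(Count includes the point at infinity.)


For each x in F_17, count y with y^2 = x^3 + 6 x + 10 mod 17:
  x = 1: RHS = 0, y in [0]  -> 1 point(s)
  x = 2: RHS = 13, y in [8, 9]  -> 2 point(s)
  x = 3: RHS = 4, y in [2, 15]  -> 2 point(s)
  x = 4: RHS = 13, y in [8, 9]  -> 2 point(s)
  x = 7: RHS = 4, y in [2, 15]  -> 2 point(s)
  x = 8: RHS = 9, y in [3, 14]  -> 2 point(s)
  x = 10: RHS = 16, y in [4, 13]  -> 2 point(s)
  x = 11: RHS = 13, y in [8, 9]  -> 2 point(s)
  x = 12: RHS = 8, y in [5, 12]  -> 2 point(s)
  x = 14: RHS = 16, y in [4, 13]  -> 2 point(s)
Affine points: 19. Add the point at infinity: total = 20.

#E(F_17) = 20


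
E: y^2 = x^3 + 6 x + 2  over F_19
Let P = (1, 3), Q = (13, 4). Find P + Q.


P != Q, so use the chord formula.
s = (y2 - y1) / (x2 - x1) = (1) / (12) mod 19 = 8
x3 = s^2 - x1 - x2 mod 19 = 8^2 - 1 - 13 = 12
y3 = s (x1 - x3) - y1 mod 19 = 8 * (1 - 12) - 3 = 4

P + Q = (12, 4)


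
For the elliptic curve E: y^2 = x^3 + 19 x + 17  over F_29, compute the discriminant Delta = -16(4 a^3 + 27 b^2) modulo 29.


4 a^3 + 27 b^2 = 4*19^3 + 27*17^2 = 27436 + 7803 = 35239
Delta = -16 * (35239) = -563824
Delta mod 29 = 23

Delta = 23 (mod 29)


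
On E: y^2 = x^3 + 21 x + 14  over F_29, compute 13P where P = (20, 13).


k = 13 = 1101_2 (binary, LSB first: 1011)
Double-and-add from P = (20, 13):
  bit 0 = 1: acc = O + (20, 13) = (20, 13)
  bit 1 = 0: acc unchanged = (20, 13)
  bit 2 = 1: acc = (20, 13) + (24, 4) = (10, 8)
  bit 3 = 1: acc = (10, 8) + (9, 2) = (17, 8)

13P = (17, 8)


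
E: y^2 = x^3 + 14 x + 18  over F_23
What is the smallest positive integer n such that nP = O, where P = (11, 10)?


Compute successive multiples of P until we hit O:
  1P = (11, 10)
  2P = (10, 10)
  3P = (2, 13)
  4P = (5, 11)
  5P = (0, 15)
  6P = (20, 15)
  7P = (19, 6)
  8P = (22, 7)
  ... (continuing to 20P)
  20P = O

ord(P) = 20


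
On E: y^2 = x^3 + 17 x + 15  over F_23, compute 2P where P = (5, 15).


Doubling: s = (3 x1^2 + a) / (2 y1)
s = (3*5^2 + 17) / (2*15) mod 23 = 0
x3 = s^2 - 2 x1 mod 23 = 0^2 - 2*5 = 13
y3 = s (x1 - x3) - y1 mod 23 = 0 * (5 - 13) - 15 = 8

2P = (13, 8)


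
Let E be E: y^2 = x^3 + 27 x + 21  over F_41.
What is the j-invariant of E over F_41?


Delta = -16(4 a^3 + 27 b^2) mod 41 = 28
-1728 * (4 a)^3 = -1728 * (4*27)^3 mod 41 = 37
j = 37 * 28^(-1) mod 41 = 35

j = 35 (mod 41)


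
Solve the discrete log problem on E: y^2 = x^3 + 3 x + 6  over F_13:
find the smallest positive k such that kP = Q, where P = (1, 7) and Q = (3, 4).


Enumerate multiples of P until we hit Q = (3, 4):
  1P = (1, 7)
  2P = (8, 3)
  3P = (3, 9)
  4P = (10, 10)
  5P = (5, 9)
  6P = (4, 11)
  7P = (4, 2)
  8P = (5, 4)
  9P = (10, 3)
  10P = (3, 4)
Match found at i = 10.

k = 10


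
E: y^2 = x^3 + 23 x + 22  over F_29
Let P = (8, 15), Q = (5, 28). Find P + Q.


P != Q, so use the chord formula.
s = (y2 - y1) / (x2 - x1) = (13) / (26) mod 29 = 15
x3 = s^2 - x1 - x2 mod 29 = 15^2 - 8 - 5 = 9
y3 = s (x1 - x3) - y1 mod 29 = 15 * (8 - 9) - 15 = 28

P + Q = (9, 28)


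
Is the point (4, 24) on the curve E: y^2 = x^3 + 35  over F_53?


Check whether y^2 = x^3 + 0 x + 35 (mod 53) for (x, y) = (4, 24).
LHS: y^2 = 24^2 mod 53 = 46
RHS: x^3 + 0 x + 35 = 4^3 + 0*4 + 35 mod 53 = 46
LHS = RHS

Yes, on the curve


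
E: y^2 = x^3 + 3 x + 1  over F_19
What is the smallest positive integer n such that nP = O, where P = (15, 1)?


Compute successive multiples of P until we hit O:
  1P = (15, 1)
  2P = (17, 5)
  3P = (10, 9)
  4P = (11, 4)
  5P = (9, 4)
  6P = (0, 1)
  7P = (4, 18)
  8P = (6, 11)
  ... (continuing to 27P)
  27P = O

ord(P) = 27


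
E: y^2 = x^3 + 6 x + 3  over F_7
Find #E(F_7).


For each x in F_7, count y with y^2 = x^3 + 6 x + 3 mod 7:
  x = 2: RHS = 2, y in [3, 4]  -> 2 point(s)
  x = 4: RHS = 0, y in [0]  -> 1 point(s)
  x = 5: RHS = 4, y in [2, 5]  -> 2 point(s)
Affine points: 5. Add the point at infinity: total = 6.

#E(F_7) = 6


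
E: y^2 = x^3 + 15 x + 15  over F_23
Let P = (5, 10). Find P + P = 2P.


Doubling: s = (3 x1^2 + a) / (2 y1)
s = (3*5^2 + 15) / (2*10) mod 23 = 16
x3 = s^2 - 2 x1 mod 23 = 16^2 - 2*5 = 16
y3 = s (x1 - x3) - y1 mod 23 = 16 * (5 - 16) - 10 = 21

2P = (16, 21)


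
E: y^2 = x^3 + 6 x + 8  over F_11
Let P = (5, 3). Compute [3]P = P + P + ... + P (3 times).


k = 3 = 11_2 (binary, LSB first: 11)
Double-and-add from P = (5, 3):
  bit 0 = 1: acc = O + (5, 3) = (5, 3)
  bit 1 = 1: acc = (5, 3) + (10, 1) = (1, 2)

3P = (1, 2)


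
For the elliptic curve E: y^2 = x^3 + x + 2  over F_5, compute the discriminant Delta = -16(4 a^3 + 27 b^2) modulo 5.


4 a^3 + 27 b^2 = 4*1^3 + 27*2^2 = 4 + 108 = 112
Delta = -16 * (112) = -1792
Delta mod 5 = 3

Delta = 3 (mod 5)


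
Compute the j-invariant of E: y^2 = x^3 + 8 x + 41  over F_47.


Delta = -16(4 a^3 + 27 b^2) mod 47 = 43
-1728 * (4 a)^3 = -1728 * (4*8)^3 mod 47 = 5
j = 5 * 43^(-1) mod 47 = 34

j = 34 (mod 47)


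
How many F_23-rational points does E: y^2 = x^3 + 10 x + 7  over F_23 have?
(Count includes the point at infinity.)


For each x in F_23, count y with y^2 = x^3 + 10 x + 7 mod 23:
  x = 1: RHS = 18, y in [8, 15]  -> 2 point(s)
  x = 2: RHS = 12, y in [9, 14]  -> 2 point(s)
  x = 3: RHS = 18, y in [8, 15]  -> 2 point(s)
  x = 7: RHS = 6, y in [11, 12]  -> 2 point(s)
  x = 8: RHS = 1, y in [1, 22]  -> 2 point(s)
  x = 10: RHS = 3, y in [7, 16]  -> 2 point(s)
  x = 14: RHS = 16, y in [4, 19]  -> 2 point(s)
  x = 15: RHS = 13, y in [6, 17]  -> 2 point(s)
  x = 16: RHS = 8, y in [10, 13]  -> 2 point(s)
  x = 18: RHS = 16, y in [4, 19]  -> 2 point(s)
  x = 19: RHS = 18, y in [8, 15]  -> 2 point(s)
  x = 21: RHS = 2, y in [5, 18]  -> 2 point(s)
Affine points: 24. Add the point at infinity: total = 25.

#E(F_23) = 25


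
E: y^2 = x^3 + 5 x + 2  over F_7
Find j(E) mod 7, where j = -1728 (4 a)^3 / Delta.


Delta = -16(4 a^3 + 27 b^2) mod 7 = 2
-1728 * (4 a)^3 = -1728 * (4*5)^3 mod 7 = 6
j = 6 * 2^(-1) mod 7 = 3

j = 3 (mod 7)


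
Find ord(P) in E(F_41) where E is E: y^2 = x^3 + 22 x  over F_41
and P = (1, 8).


Compute successive multiples of P until we hit O:
  1P = (1, 8)
  2P = (40, 31)
  3P = (40, 10)
  4P = (1, 33)
  5P = O

ord(P) = 5


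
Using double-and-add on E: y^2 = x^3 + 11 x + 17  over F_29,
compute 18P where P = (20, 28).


k = 18 = 10010_2 (binary, LSB first: 01001)
Double-and-add from P = (20, 28):
  bit 0 = 0: acc unchanged = O
  bit 1 = 1: acc = O + (23, 5) = (23, 5)
  bit 2 = 0: acc unchanged = (23, 5)
  bit 3 = 0: acc unchanged = (23, 5)
  bit 4 = 1: acc = (23, 5) + (5, 9) = (10, 5)

18P = (10, 5)


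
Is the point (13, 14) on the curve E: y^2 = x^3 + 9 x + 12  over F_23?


Check whether y^2 = x^3 + 9 x + 12 (mod 23) for (x, y) = (13, 14).
LHS: y^2 = 14^2 mod 23 = 12
RHS: x^3 + 9 x + 12 = 13^3 + 9*13 + 12 mod 23 = 3
LHS != RHS

No, not on the curve


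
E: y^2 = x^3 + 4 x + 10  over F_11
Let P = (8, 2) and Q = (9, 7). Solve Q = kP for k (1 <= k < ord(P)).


Enumerate multiples of P until we hit Q = (9, 7):
  1P = (8, 2)
  2P = (9, 4)
  3P = (9, 7)
Match found at i = 3.

k = 3


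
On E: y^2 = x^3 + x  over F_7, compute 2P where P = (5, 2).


Doubling: s = (3 x1^2 + a) / (2 y1)
s = (3*5^2 + 1) / (2*2) mod 7 = 5
x3 = s^2 - 2 x1 mod 7 = 5^2 - 2*5 = 1
y3 = s (x1 - x3) - y1 mod 7 = 5 * (5 - 1) - 2 = 4

2P = (1, 4)


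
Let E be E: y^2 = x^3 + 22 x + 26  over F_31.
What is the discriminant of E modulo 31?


4 a^3 + 27 b^2 = 4*22^3 + 27*26^2 = 42592 + 18252 = 60844
Delta = -16 * (60844) = -973504
Delta mod 31 = 20

Delta = 20 (mod 31)


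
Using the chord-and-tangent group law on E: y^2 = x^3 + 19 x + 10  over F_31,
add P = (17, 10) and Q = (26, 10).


P != Q, so use the chord formula.
s = (y2 - y1) / (x2 - x1) = (0) / (9) mod 31 = 0
x3 = s^2 - x1 - x2 mod 31 = 0^2 - 17 - 26 = 19
y3 = s (x1 - x3) - y1 mod 31 = 0 * (17 - 19) - 10 = 21

P + Q = (19, 21)


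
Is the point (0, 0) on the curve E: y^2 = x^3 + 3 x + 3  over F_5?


Check whether y^2 = x^3 + 3 x + 3 (mod 5) for (x, y) = (0, 0).
LHS: y^2 = 0^2 mod 5 = 0
RHS: x^3 + 3 x + 3 = 0^3 + 3*0 + 3 mod 5 = 3
LHS != RHS

No, not on the curve


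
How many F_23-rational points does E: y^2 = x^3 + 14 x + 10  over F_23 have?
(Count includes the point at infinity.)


For each x in F_23, count y with y^2 = x^3 + 14 x + 10 mod 23:
  x = 1: RHS = 2, y in [5, 18]  -> 2 point(s)
  x = 2: RHS = 0, y in [0]  -> 1 point(s)
  x = 8: RHS = 13, y in [6, 17]  -> 2 point(s)
  x = 10: RHS = 0, y in [0]  -> 1 point(s)
  x = 11: RHS = 0, y in [0]  -> 1 point(s)
  x = 14: RHS = 6, y in [11, 12]  -> 2 point(s)
  x = 16: RHS = 6, y in [11, 12]  -> 2 point(s)
  x = 17: RHS = 9, y in [3, 20]  -> 2 point(s)
  x = 22: RHS = 18, y in [8, 15]  -> 2 point(s)
Affine points: 15. Add the point at infinity: total = 16.

#E(F_23) = 16


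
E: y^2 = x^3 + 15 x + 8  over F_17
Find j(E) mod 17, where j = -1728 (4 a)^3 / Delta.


Delta = -16(4 a^3 + 27 b^2) mod 17 = 13
-1728 * (4 a)^3 = -1728 * (4*15)^3 mod 17 = 5
j = 5 * 13^(-1) mod 17 = 3

j = 3 (mod 17)


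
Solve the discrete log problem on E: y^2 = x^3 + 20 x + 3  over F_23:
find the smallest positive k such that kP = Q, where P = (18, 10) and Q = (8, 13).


Enumerate multiples of P until we hit Q = (8, 13):
  1P = (18, 10)
  2P = (11, 6)
  3P = (7, 16)
  4P = (4, 20)
  5P = (17, 9)
  6P = (12, 19)
  7P = (1, 22)
  8P = (8, 10)
  9P = (20, 13)
  10P = (16, 16)
  11P = (21, 22)
  12P = (0, 16)
  13P = (0, 7)
  14P = (21, 1)
  15P = (16, 7)
  16P = (20, 10)
  17P = (8, 13)
Match found at i = 17.

k = 17


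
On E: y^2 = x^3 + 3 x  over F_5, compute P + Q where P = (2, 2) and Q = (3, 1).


P != Q, so use the chord formula.
s = (y2 - y1) / (x2 - x1) = (4) / (1) mod 5 = 4
x3 = s^2 - x1 - x2 mod 5 = 4^2 - 2 - 3 = 1
y3 = s (x1 - x3) - y1 mod 5 = 4 * (2 - 1) - 2 = 2

P + Q = (1, 2)


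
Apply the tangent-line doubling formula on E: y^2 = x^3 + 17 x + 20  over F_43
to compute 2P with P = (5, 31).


Doubling: s = (3 x1^2 + a) / (2 y1)
s = (3*5^2 + 17) / (2*31) mod 43 = 32
x3 = s^2 - 2 x1 mod 43 = 32^2 - 2*5 = 25
y3 = s (x1 - x3) - y1 mod 43 = 32 * (5 - 25) - 31 = 17

2P = (25, 17)


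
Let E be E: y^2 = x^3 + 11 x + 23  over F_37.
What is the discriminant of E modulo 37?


4 a^3 + 27 b^2 = 4*11^3 + 27*23^2 = 5324 + 14283 = 19607
Delta = -16 * (19607) = -313712
Delta mod 37 = 11

Delta = 11 (mod 37)


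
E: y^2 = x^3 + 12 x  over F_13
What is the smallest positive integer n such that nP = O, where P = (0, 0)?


Compute successive multiples of P until we hit O:
  1P = (0, 0)
  2P = O

ord(P) = 2


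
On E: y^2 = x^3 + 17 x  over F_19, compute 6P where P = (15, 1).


k = 6 = 110_2 (binary, LSB first: 011)
Double-and-add from P = (15, 1):
  bit 0 = 0: acc unchanged = O
  bit 1 = 1: acc = O + (5, 1) = (5, 1)
  bit 2 = 1: acc = (5, 1) + (16, 6) = (7, 5)

6P = (7, 5)


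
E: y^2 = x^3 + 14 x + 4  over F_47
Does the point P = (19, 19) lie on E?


Check whether y^2 = x^3 + 14 x + 4 (mod 47) for (x, y) = (19, 19).
LHS: y^2 = 19^2 mod 47 = 32
RHS: x^3 + 14 x + 4 = 19^3 + 14*19 + 4 mod 47 = 32
LHS = RHS

Yes, on the curve


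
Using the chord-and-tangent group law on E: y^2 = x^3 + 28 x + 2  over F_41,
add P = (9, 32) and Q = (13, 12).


P != Q, so use the chord formula.
s = (y2 - y1) / (x2 - x1) = (21) / (4) mod 41 = 36
x3 = s^2 - x1 - x2 mod 41 = 36^2 - 9 - 13 = 3
y3 = s (x1 - x3) - y1 mod 41 = 36 * (9 - 3) - 32 = 20

P + Q = (3, 20)


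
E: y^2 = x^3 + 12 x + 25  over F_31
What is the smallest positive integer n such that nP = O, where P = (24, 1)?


Compute successive multiples of P until we hit O:
  1P = (24, 1)
  2P = (18, 11)
  3P = (9, 5)
  4P = (0, 5)
  5P = (1, 21)
  6P = (20, 9)
  7P = (22, 26)
  8P = (25, 27)
  ... (continuing to 22P)
  22P = O

ord(P) = 22


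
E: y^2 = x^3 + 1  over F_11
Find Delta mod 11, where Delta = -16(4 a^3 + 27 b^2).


4 a^3 + 27 b^2 = 4*0^3 + 27*1^2 = 0 + 27 = 27
Delta = -16 * (27) = -432
Delta mod 11 = 8

Delta = 8 (mod 11)


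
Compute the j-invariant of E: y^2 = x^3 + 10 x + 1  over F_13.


Delta = -16(4 a^3 + 27 b^2) mod 13 = 9
-1728 * (4 a)^3 = -1728 * (4*10)^3 mod 13 = 1
j = 1 * 9^(-1) mod 13 = 3

j = 3 (mod 13)


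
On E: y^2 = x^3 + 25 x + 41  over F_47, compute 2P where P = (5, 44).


Doubling: s = (3 x1^2 + a) / (2 y1)
s = (3*5^2 + 25) / (2*44) mod 47 = 46
x3 = s^2 - 2 x1 mod 47 = 46^2 - 2*5 = 38
y3 = s (x1 - x3) - y1 mod 47 = 46 * (5 - 38) - 44 = 36

2P = (38, 36)


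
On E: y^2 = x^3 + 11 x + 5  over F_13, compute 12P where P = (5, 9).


k = 12 = 1100_2 (binary, LSB first: 0011)
Double-and-add from P = (5, 9):
  bit 0 = 0: acc unchanged = O
  bit 1 = 0: acc unchanged = O
  bit 2 = 1: acc = O + (6, 12) = (6, 12)
  bit 3 = 1: acc = (6, 12) + (2, 10) = (2, 3)

12P = (2, 3)


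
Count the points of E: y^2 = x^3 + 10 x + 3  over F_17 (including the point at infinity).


For each x in F_17, count y with y^2 = x^3 + 10 x + 3 mod 17:
  x = 3: RHS = 9, y in [3, 14]  -> 2 point(s)
  x = 5: RHS = 8, y in [5, 12]  -> 2 point(s)
  x = 7: RHS = 8, y in [5, 12]  -> 2 point(s)
  x = 8: RHS = 0, y in [0]  -> 1 point(s)
  x = 10: RHS = 15, y in [7, 10]  -> 2 point(s)
  x = 11: RHS = 16, y in [4, 13]  -> 2 point(s)
  x = 12: RHS = 15, y in [7, 10]  -> 2 point(s)
  x = 13: RHS = 1, y in [1, 16]  -> 2 point(s)
  x = 15: RHS = 9, y in [3, 14]  -> 2 point(s)
  x = 16: RHS = 9, y in [3, 14]  -> 2 point(s)
Affine points: 19. Add the point at infinity: total = 20.

#E(F_17) = 20


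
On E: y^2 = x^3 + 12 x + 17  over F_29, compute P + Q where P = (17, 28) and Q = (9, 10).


P != Q, so use the chord formula.
s = (y2 - y1) / (x2 - x1) = (11) / (21) mod 29 = 24
x3 = s^2 - x1 - x2 mod 29 = 24^2 - 17 - 9 = 28
y3 = s (x1 - x3) - y1 mod 29 = 24 * (17 - 28) - 28 = 27

P + Q = (28, 27)


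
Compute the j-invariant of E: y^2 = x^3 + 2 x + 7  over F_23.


Delta = -16(4 a^3 + 27 b^2) mod 23 = 9
-1728 * (4 a)^3 = -1728 * (4*2)^3 mod 23 = 5
j = 5 * 9^(-1) mod 23 = 21

j = 21 (mod 23)


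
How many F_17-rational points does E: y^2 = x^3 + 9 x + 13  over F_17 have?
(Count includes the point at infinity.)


For each x in F_17, count y with y^2 = x^3 + 9 x + 13 mod 17:
  x = 0: RHS = 13, y in [8, 9]  -> 2 point(s)
  x = 3: RHS = 16, y in [4, 13]  -> 2 point(s)
  x = 5: RHS = 13, y in [8, 9]  -> 2 point(s)
  x = 8: RHS = 2, y in [6, 11]  -> 2 point(s)
  x = 10: RHS = 15, y in [7, 10]  -> 2 point(s)
  x = 11: RHS = 15, y in [7, 10]  -> 2 point(s)
  x = 12: RHS = 13, y in [8, 9]  -> 2 point(s)
  x = 13: RHS = 15, y in [7, 10]  -> 2 point(s)
  x = 15: RHS = 4, y in [2, 15]  -> 2 point(s)
Affine points: 18. Add the point at infinity: total = 19.

#E(F_17) = 19


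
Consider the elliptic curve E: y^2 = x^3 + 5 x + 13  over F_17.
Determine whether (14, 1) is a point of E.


Check whether y^2 = x^3 + 5 x + 13 (mod 17) for (x, y) = (14, 1).
LHS: y^2 = 1^2 mod 17 = 1
RHS: x^3 + 5 x + 13 = 14^3 + 5*14 + 13 mod 17 = 5
LHS != RHS

No, not on the curve


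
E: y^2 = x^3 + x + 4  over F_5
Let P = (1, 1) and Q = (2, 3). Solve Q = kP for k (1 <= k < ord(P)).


Enumerate multiples of P until we hit Q = (2, 3):
  1P = (1, 1)
  2P = (2, 2)
  3P = (3, 2)
  4P = (0, 2)
  5P = (0, 3)
  6P = (3, 3)
  7P = (2, 3)
Match found at i = 7.

k = 7


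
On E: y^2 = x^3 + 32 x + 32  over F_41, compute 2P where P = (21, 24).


Doubling: s = (3 x1^2 + a) / (2 y1)
s = (3*21^2 + 32) / (2*24) mod 41 = 12
x3 = s^2 - 2 x1 mod 41 = 12^2 - 2*21 = 20
y3 = s (x1 - x3) - y1 mod 41 = 12 * (21 - 20) - 24 = 29

2P = (20, 29)


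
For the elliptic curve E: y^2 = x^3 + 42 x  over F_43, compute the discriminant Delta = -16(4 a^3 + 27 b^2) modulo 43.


4 a^3 + 27 b^2 = 4*42^3 + 27*0^2 = 296352 + 0 = 296352
Delta = -16 * (296352) = -4741632
Delta mod 43 = 21

Delta = 21 (mod 43)
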